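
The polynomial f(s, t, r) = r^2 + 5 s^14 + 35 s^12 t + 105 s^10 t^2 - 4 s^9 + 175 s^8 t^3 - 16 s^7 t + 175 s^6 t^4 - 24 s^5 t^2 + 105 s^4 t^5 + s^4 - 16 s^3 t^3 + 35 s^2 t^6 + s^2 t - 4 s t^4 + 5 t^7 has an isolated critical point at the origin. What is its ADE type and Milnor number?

Type D_8, Milnor number mu = 8.

The Hessian of f at 0 is [[0, 0, 0], [0, 0, 0], [0, 0, 2]] with rank 1, so corank 2. A Groebner basis of the Jacobian ideal J(f) in C{s,t,r} is {2*s^2/3 + s*t^3, -s*t/2 + t^4, s^3, s^2*t, r}; counting standard monomials gives mu = 8. Corank 2; j^3 = s^2*t has shape L^2 M (L != M), so D-series; mu = 8 gives D_8.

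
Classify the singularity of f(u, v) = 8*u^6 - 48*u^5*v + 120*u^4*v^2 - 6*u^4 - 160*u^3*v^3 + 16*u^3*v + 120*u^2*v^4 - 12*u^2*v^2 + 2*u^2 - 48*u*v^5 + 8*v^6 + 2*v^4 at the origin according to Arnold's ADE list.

The Hessian of f at 0 is [[4, 0], [0, 0]] with rank 1, so corank 1. A Groebner basis of the Jacobian ideal J(f) in C{u,v} is {v^3, u}; counting standard monomials gives mu = 3. Corank 1: A-series; mu = 3 gives A_3.

A3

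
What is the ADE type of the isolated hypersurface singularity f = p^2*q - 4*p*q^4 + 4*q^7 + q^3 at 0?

The Hessian of f at 0 is [[0, 0], [0, 0]] with rank 0, so corank 2. A Groebner basis of the Jacobian ideal J(f) in C{p,q} is {q^3, p^2 + 3*q^2, p*q}; counting standard monomials gives mu = 4. Corank 2; j^3 = q*(p^2 + q^2) splits into three distinct lines over C (the quadratic factor has nonzero discriminant), so D_4.

D_{4}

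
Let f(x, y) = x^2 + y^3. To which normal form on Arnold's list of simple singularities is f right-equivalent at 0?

A_{2}

The Hessian of f at 0 is [[2, 0], [0, 0]] with rank 1, so corank 1. A Groebner basis of the Jacobian ideal J(f) in C{x,y} is {y^2, x}; counting standard monomials gives mu = 2. Corank 1: A-series; mu = 2 gives A_2.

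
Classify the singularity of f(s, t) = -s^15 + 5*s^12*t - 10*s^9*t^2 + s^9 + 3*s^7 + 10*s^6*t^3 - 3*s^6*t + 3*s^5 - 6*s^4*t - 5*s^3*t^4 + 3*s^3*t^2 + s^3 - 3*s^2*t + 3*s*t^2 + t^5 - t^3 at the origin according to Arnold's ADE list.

E8

The Hessian of f at 0 is [[0, 0], [0, 0]] with rank 0, so corank 2. A Groebner basis of the Jacobian ideal J(f) in C{s,t} is {s^2/2 + s*t^3 - s*t + t^2/2, t^4, s^3 - 3*s*t^2 + 2*t^3, s^2*t - 2*s*t^2 + t^3}; counting standard monomials gives mu = 8. Corank 2; j^3 = (s - t)^3 is a perfect cube, so E-series; the 5-jet and mu = 8 give E_8.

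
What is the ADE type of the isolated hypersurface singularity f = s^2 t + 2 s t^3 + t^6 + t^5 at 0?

The Hessian of f at 0 has rank 0. Corank 2; j^3 = s^2*t has shape L^2 M (L != M), so D-series; mu = 7 gives D_7.

D_{7}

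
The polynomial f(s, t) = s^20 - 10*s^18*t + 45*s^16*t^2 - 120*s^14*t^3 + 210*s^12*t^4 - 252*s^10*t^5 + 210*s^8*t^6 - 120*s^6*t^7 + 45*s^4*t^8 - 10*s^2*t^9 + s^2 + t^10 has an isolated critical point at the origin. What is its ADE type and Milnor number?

The Hessian of f at 0 is [[2, 0], [0, 0]] with rank 1, so corank 1. A Groebner basis of the Jacobian ideal J(f) in C{s,t} is {t^9, s}; counting standard monomials gives mu = 9. Corank 1: A-series; mu = 9 gives A_9.

Type A_{9}, Milnor number mu = 9.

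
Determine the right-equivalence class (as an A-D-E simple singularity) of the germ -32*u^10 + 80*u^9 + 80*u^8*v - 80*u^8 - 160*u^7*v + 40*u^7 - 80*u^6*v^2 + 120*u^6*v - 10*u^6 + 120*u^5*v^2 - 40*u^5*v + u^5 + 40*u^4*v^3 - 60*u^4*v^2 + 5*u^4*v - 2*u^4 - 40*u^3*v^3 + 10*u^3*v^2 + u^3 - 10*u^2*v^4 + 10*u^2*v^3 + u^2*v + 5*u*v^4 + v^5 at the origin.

D_{6}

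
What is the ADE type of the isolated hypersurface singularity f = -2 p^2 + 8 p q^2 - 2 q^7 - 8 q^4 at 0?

A_{6}

The Hessian of f at 0 has rank 1. Corank 1: A-series; mu = 6 gives A_6.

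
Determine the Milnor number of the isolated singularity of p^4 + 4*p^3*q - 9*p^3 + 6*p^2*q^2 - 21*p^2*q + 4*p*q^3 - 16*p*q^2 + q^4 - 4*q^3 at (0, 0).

The Hessian of f at 0 is [[0, 0], [0, 0]] with rank 0, so corank 2. A Groebner basis of the Jacobian ideal J(f) in C{p,q} is {p*q^2 - 27*p*q/2 - 9*q^2, 81*p*q/4 + q^3 + 27*q^2/2, p^2 + 5*p*q/3 + 2*q^2/3}; counting standard monomials gives mu = 5. Corank 2; j^3 = -(p + q)*(3*p + 2*q)^2 has shape L^2 M (L != M), so D-series; mu = 5 gives D_5.

5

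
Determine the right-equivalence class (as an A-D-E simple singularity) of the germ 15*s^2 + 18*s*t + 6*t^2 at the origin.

A_{1}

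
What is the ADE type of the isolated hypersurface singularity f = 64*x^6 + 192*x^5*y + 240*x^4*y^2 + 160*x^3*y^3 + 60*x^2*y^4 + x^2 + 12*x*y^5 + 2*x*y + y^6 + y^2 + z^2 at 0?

A5

The Hessian of f at 0 is [[2, 2, 0], [2, 2, 0], [0, 0, 2]] with rank 2, so corank 1. A Groebner basis of the Jacobian ideal J(f) in C{x,y,z} is {y^5, x + y, z}; counting standard monomials gives mu = 5. Corank 1: A-series; mu = 5 gives A_5.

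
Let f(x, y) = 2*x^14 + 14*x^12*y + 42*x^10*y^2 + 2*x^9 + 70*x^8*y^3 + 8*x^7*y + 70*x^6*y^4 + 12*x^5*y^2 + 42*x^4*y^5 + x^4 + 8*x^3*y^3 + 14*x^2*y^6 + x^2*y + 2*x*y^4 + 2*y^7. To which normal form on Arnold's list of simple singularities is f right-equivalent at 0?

The Hessian of f at 0 is [[0, 0], [0, 0]] with rank 0, so corank 2. A Groebner basis of the Jacobian ideal J(f) in C{x,y} is {-x^2/6 + x*y^3, x*y + y^4, x^3, x^2*y}; counting standard monomials gives mu = 8. Corank 2; j^3 = x^2*y has shape L^2 M (L != M), so D-series; mu = 8 gives D_8.

D_{8}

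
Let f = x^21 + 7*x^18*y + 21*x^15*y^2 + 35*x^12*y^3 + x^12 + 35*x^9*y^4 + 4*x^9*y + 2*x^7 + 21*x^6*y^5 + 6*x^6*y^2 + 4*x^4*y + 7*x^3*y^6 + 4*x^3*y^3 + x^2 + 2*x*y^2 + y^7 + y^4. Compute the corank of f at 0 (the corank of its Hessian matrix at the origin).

1

The Hessian at 0 is [[2, 0], [0, 0]] of rank 1; hence corank 1.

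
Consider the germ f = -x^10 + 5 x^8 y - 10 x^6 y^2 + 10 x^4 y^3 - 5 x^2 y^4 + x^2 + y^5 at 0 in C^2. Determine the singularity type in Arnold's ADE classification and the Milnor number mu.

Type A4, Milnor number mu = 4.

The Hessian of f at 0 is [[2, 0], [0, 0]] with rank 1, so corank 1. A Groebner basis of the Jacobian ideal J(f) in C{x,y} is {y^4, x}; counting standard monomials gives mu = 4. Corank 1: A-series; mu = 4 gives A_4.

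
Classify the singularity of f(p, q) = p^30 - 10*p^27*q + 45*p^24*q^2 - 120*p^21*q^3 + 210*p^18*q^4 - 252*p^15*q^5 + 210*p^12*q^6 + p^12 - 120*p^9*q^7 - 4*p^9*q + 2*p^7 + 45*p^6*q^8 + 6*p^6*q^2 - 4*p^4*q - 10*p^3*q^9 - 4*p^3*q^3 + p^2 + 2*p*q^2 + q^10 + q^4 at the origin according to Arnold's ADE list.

A9

The Hessian of f at 0 has rank 1. Corank 1: A-series; mu = 9 gives A_9.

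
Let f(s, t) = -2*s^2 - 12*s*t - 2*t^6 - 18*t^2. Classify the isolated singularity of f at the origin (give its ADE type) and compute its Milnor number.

The Hessian of f at 0 is [[-4, -12], [-12, -36]] with rank 1, so corank 1. A Groebner basis of the Jacobian ideal J(f) in C{s,t} is {t^5, s + 3*t}; counting standard monomials gives mu = 5. Corank 1: A-series; mu = 5 gives A_5.

Type A5, Milnor number mu = 5.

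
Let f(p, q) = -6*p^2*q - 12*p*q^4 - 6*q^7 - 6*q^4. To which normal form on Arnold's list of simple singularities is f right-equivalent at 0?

D_5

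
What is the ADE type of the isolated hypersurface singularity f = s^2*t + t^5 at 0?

The Hessian of f at 0 has rank 0. Corank 2; j^3 = s^2*t has shape L^2 M (L != M), so D-series; mu = 6 gives D_6.

D6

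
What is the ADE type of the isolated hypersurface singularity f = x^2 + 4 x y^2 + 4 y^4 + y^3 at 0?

The Hessian of f at 0 is [[2, 0], [0, 0]] with rank 1, so corank 1. A Groebner basis of the Jacobian ideal J(f) in C{x,y} is {y^2, x}; counting standard monomials gives mu = 2. Corank 1: A-series; mu = 2 gives A_2.

A2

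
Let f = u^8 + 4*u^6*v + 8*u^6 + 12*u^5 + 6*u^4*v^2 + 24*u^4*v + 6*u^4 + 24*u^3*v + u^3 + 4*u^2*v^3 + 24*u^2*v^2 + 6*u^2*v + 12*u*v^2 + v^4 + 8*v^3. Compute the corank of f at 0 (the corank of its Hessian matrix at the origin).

2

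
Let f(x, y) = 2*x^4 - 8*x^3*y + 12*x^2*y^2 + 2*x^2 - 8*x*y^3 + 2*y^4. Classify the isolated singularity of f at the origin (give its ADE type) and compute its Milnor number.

The Hessian of f at 0 has rank 1. Corank 1: A-series; mu = 3 gives A_3.

Type A3, Milnor number mu = 3.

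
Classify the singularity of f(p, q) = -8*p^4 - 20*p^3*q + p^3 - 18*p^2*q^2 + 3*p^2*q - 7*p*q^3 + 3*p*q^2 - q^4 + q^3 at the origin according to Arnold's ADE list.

E_{7}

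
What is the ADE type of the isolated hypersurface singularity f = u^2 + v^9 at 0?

The Hessian of f at 0 is [[2, 0], [0, 0]] with rank 1, so corank 1. A Groebner basis of the Jacobian ideal J(f) in C{u,v} is {v^8, u}; counting standard monomials gives mu = 8. Corank 1: A-series; mu = 8 gives A_8.

A_{8}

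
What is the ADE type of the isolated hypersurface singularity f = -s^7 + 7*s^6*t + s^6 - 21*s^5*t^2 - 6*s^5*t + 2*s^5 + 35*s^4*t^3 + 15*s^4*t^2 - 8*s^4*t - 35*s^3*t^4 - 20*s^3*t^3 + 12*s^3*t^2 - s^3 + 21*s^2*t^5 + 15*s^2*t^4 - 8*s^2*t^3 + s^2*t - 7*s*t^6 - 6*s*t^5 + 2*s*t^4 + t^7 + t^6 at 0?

D_{7}

The Hessian of f at 0 has rank 0. Corank 2; j^3 = -s^2*(s - t) has shape L^2 M (L != M), so D-series; mu = 7 gives D_7.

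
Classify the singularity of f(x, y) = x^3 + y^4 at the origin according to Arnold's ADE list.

E_6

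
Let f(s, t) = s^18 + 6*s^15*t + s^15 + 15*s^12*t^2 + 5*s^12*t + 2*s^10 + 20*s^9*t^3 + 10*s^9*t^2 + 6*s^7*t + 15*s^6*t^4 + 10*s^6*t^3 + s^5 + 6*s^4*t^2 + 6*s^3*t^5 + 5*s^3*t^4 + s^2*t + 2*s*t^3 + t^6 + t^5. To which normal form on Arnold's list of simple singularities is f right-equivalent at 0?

D_{7}

The Hessian of f at 0 is [[0, 0], [0, 0]] with rank 0, so corank 2. A Groebner basis of the Jacobian ideal J(f) in C{s,t} is {s^3, s^2*t + s^2/6 + s*t^2/6, s*t + t^3}; counting standard monomials gives mu = 7. Corank 2; j^3 = s^2*t has shape L^2 M (L != M), so D-series; mu = 7 gives D_7.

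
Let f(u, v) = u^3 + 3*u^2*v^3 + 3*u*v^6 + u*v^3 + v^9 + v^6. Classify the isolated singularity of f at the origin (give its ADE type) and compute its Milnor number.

The Hessian of f at 0 has rank 0. Corank 2; j^3 = u^3 is a perfect cube, so E-series; the 4-jet and mu = 7 give E_7.

Type E_{7}, Milnor number mu = 7.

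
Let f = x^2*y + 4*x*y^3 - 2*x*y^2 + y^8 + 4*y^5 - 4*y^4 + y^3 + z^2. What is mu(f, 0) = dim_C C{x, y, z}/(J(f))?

The Hessian of f at 0 is [[0, 0, 0], [0, 0, 0], [0, 0, 2]] with rank 1, so corank 2. A Groebner basis of the Jacobian ideal J(f) in C{x,y,z} is {x^4 + 3*x^3 - 7*x^2*y - 4*x^2 - 5*x*y^2/2 + 19*x*y/4 - 3*y^2/4, x^3*y + 3*x^3/2 - 3*x^2*y - x^2 + 5*x*y/4 - y^2/4, x^3/2 + x^2*y^2 - x^2*y/2, x*y/2 + y^3 - y^2/2, z}; counting standard monomials gives mu = 9. Corank 2; j^3 = y*(x - y)^2 has shape L^2 M (L != M), so D-series; mu = 9 gives D_9.

9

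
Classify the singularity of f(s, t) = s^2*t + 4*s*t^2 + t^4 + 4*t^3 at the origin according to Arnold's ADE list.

D_5

The Hessian of f at 0 has rank 0. Corank 2; j^3 = t*(s + 2*t)^2 has shape L^2 M (L != M), so D-series; mu = 5 gives D_5.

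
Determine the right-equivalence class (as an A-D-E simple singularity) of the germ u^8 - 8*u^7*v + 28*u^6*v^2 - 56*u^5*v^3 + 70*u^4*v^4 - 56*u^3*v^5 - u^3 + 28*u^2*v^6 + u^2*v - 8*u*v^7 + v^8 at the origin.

The Hessian of f at 0 has rank 0. Corank 2; j^3 = -u^2*(u - v) has shape L^2 M (L != M), so D-series; mu = 9 gives D_9.

D_9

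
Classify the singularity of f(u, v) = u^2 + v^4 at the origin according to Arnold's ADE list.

The Hessian of f at 0 has rank 1. Corank 1: A-series; mu = 3 gives A_3.

A3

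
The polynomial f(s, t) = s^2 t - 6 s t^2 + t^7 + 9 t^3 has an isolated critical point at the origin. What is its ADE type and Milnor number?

The Hessian of f at 0 has rank 0. Corank 2; j^3 = t*(s - 3*t)^2 has shape L^2 M (L != M), so D-series; mu = 8 gives D_8.

Type D_8, Milnor number mu = 8.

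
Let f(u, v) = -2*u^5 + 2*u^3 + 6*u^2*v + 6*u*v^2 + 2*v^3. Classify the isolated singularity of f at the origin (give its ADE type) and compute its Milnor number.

The Hessian of f at 0 has rank 0. Corank 2; j^3 = 2*(u + v)^3 is a perfect cube, so E-series; the 5-jet and mu = 8 give E_8.

Type E_{8}, Milnor number mu = 8.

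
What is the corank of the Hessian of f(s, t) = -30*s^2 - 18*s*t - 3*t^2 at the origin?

0

Hessian at 0 has rank 2.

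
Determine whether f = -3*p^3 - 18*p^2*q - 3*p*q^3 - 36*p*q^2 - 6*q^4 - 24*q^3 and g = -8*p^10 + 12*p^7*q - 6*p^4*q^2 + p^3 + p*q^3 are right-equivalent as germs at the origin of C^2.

Yes.

The Hessian of f at 0 has rank 0. Corank 2; j^3 = -3*(p + 2*q)^3 is a perfect cube, so E-series; the 4-jet and mu = 7 give E_7. The Hessian of g at 0 has rank 0. Corank 2; j^3 = p^3 is a perfect cube, so E-series; the 4-jet and mu = 7 give E_7. Both have type E_7, hence right-equivalent.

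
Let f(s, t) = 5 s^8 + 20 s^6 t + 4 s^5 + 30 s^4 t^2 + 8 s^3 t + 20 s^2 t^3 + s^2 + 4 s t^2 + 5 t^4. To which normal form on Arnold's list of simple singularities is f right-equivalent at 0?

The Hessian of f at 0 has rank 1. Corank 1: A-series; mu = 3 gives A_3.

A3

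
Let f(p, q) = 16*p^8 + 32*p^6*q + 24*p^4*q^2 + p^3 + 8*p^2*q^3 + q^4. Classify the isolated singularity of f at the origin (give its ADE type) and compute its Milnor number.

Type E_{6}, Milnor number mu = 6.

The Hessian of f at 0 has rank 0. Corank 2; j^3 = p^3 is a perfect cube, so E-series; the 4-jet and mu = 6 give E_6.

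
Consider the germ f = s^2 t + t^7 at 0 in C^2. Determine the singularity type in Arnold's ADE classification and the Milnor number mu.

The Hessian of f at 0 has rank 0. Corank 2; j^3 = s^2*t has shape L^2 M (L != M), so D-series; mu = 8 gives D_8.

Type D_8, Milnor number mu = 8.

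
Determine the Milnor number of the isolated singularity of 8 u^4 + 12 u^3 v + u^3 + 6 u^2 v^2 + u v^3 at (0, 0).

7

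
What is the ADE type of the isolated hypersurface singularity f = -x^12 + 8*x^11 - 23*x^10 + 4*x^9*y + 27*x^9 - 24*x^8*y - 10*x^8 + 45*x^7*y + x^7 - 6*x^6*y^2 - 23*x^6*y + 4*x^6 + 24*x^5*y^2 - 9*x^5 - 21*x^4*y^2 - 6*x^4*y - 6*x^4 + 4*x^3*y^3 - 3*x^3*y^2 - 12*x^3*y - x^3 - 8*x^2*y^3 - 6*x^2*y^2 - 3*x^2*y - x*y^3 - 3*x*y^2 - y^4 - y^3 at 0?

E_{7}

The Hessian of f at 0 is [[0, 0], [0, 0]] with rank 0, so corank 2. A Groebner basis of the Jacobian ideal J(f) in C{x,y} is {3*x^2/2 + 3*x*y + y^4 + y^3/2 + 3*y^2/2, x^3 - 15*x^2/2 - 15*x*y - 3*y^3/2 - 15*y^2/2, x^2*y + 11*x^2/2 + 11*x*y + 5*y^3/6 + 11*y^2/2, -3*x^2 + x*y^2 - 6*x*y - 3*y^2}; counting standard monomials gives mu = 7. Corank 2; j^3 = -(x + y)^3 is a perfect cube, so E-series; the 4-jet and mu = 7 give E_7.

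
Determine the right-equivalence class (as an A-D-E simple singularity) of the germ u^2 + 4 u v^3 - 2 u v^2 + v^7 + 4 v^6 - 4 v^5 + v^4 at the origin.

The Hessian of f at 0 has rank 1. Corank 1: A-series; mu = 6 gives A_6.

A_6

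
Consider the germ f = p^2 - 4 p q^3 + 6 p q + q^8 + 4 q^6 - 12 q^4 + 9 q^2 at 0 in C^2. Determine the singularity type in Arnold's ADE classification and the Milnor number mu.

The Hessian of f at 0 has rank 1. Corank 1: A-series; mu = 7 gives A_7.

Type A7, Milnor number mu = 7.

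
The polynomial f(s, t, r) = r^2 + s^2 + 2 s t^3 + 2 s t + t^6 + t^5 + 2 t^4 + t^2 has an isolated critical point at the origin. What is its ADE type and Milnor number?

Type A_4, Milnor number mu = 4.

The Hessian of f at 0 has rank 2. Corank 1: A-series; mu = 4 gives A_4.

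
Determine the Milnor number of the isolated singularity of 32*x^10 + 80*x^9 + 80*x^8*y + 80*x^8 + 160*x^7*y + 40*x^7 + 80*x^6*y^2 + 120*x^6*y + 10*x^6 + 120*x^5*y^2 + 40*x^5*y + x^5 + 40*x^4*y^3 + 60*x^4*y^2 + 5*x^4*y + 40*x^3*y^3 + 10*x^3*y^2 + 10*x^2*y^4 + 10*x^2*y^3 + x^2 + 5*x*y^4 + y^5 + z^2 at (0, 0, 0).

4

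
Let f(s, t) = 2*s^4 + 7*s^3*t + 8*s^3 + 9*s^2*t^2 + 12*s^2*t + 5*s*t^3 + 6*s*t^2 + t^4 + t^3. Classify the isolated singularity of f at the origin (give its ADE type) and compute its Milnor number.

Type E_{7}, Milnor number mu = 7.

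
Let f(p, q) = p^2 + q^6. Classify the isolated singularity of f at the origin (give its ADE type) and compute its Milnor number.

The Hessian of f at 0 has rank 1. Corank 1: A-series; mu = 5 gives A_5.

Type A5, Milnor number mu = 5.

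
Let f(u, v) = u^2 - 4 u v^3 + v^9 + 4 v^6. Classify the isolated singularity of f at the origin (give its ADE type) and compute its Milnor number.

Type A_{8}, Milnor number mu = 8.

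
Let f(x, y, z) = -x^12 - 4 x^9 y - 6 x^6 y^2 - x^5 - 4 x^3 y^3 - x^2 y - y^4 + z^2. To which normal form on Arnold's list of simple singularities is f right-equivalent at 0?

D_5

The Hessian of f at 0 has rank 1. Corank 2; j^3 = -x^2*y has shape L^2 M (L != M), so D-series; mu = 5 gives D_5.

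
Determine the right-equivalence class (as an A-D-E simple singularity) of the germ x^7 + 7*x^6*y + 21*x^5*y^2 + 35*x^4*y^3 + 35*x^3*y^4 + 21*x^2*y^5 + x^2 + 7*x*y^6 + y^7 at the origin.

A_{6}

The Hessian of f at 0 is [[2, 0], [0, 0]] with rank 1, so corank 1. A Groebner basis of the Jacobian ideal J(f) in C{x,y} is {y^6, x}; counting standard monomials gives mu = 6. Corank 1: A-series; mu = 6 gives A_6.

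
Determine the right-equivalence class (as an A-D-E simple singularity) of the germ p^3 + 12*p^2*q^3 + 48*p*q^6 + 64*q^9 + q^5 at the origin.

E8

The Hessian of f at 0 is [[0, 0], [0, 0]] with rank 0, so corank 2. A Groebner basis of the Jacobian ideal J(f) in C{p,q} is {p^2/8 + p*q^3, q^4, p^3, p^2*q}; counting standard monomials gives mu = 8. Corank 2; j^3 = p^3 is a perfect cube, so E-series; the 5-jet and mu = 8 give E_8.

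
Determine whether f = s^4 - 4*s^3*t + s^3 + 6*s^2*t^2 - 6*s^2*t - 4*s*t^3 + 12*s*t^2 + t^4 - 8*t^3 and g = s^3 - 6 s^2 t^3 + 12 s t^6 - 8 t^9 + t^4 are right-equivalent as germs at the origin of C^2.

Yes.

The Hessian of f at 0 is [[0, 0], [0, 0]] with rank 0, so corank 2. A Groebner basis of the Jacobian ideal J(f) in C{s,t} is {t^4, s*t^2 - 5*t^3/3, s^2 - 4*s*t + 4*t^2}; counting standard monomials gives mu = 6. Corank 2; j^3 = (s - 2*t)^3 is a perfect cube, so E-series; the 4-jet and mu = 6 give E_6. The Hessian of g at 0 is [[0, 0], [0, 0]] with rank 0, so corank 2. A Groebner basis of the Jacobian ideal J(g) in C{s,t} is {t^3, s^2}; counting standard monomials gives mu = 6. Corank 2; j^3 = s^3 is a perfect cube, so E-series; the 4-jet and mu = 6 give E_6. Both have type E_6, hence right-equivalent.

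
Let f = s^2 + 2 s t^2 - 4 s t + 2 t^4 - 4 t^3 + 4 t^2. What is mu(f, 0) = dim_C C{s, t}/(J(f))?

The Hessian of f at 0 is [[2, -4], [-4, 8]] with rank 1, so corank 1. A Groebner basis of the Jacobian ideal J(f) in C{s,t} is {s^2 + 4*s - 8*t, s*t + 2*s - 4*t, s + t^2 - 2*t}; counting standard monomials gives mu = 3. Corank 1: A-series; mu = 3 gives A_3.

3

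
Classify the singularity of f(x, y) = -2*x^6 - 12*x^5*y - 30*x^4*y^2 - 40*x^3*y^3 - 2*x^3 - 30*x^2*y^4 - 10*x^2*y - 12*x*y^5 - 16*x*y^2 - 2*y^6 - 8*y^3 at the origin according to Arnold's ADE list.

D_7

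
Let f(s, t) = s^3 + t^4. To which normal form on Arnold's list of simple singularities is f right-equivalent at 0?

The Hessian of f at 0 has rank 0. Corank 2; j^3 = s^3 is a perfect cube, so E-series; the 4-jet and mu = 6 give E_6.

E6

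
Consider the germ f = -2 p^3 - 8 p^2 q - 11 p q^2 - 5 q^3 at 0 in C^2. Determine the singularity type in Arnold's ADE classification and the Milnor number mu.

The Hessian of f at 0 has rank 0. Corank 2; j^3 = -(p + q)*(2*p^2 + 6*p*q + 5*q^2) splits into three distinct lines over C (the quadratic factor has nonzero discriminant), so D_4.

Type D_4, Milnor number mu = 4.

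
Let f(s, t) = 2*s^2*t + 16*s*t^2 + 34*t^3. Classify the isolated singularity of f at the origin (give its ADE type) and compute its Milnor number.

Type D_4, Milnor number mu = 4.

The Hessian of f at 0 is [[0, 0], [0, 0]] with rank 0, so corank 2. A Groebner basis of the Jacobian ideal J(f) in C{s,t} is {t^3, s^2 - 13*t^2, s*t + 4*t^2}; counting standard monomials gives mu = 4. Corank 2; j^3 = 2*t*(s^2 + 8*s*t + 17*t^2) splits into three distinct lines over C (the quadratic factor has nonzero discriminant), so D_4.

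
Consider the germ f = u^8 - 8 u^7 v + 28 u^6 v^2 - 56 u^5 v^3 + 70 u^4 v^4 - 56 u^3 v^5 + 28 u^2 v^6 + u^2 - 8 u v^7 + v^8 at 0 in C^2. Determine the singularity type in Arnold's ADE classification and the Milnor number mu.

Type A_{7}, Milnor number mu = 7.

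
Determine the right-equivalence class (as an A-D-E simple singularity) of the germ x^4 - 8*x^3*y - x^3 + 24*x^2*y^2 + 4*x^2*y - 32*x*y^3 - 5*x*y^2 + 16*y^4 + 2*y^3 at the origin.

The Hessian of f at 0 has rank 0. Corank 2; j^3 = -(x - 2*y)*(x - y)^2 has shape L^2 M (L != M), so D-series; mu = 5 gives D_5.

D_{5}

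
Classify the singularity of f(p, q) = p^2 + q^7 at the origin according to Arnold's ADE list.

A6

The Hessian of f at 0 is [[2, 0], [0, 0]] with rank 1, so corank 1. A Groebner basis of the Jacobian ideal J(f) in C{p,q} is {q^6, p}; counting standard monomials gives mu = 6. Corank 1: A-series; mu = 6 gives A_6.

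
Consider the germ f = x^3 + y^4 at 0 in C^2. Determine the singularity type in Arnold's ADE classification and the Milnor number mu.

Type E6, Milnor number mu = 6.

The Hessian of f at 0 is [[0, 0], [0, 0]] with rank 0, so corank 2. A Groebner basis of the Jacobian ideal J(f) in C{x,y} is {y^3, x^2}; counting standard monomials gives mu = 6. Corank 2; j^3 = x^3 is a perfect cube, so E-series; the 4-jet and mu = 6 give E_6.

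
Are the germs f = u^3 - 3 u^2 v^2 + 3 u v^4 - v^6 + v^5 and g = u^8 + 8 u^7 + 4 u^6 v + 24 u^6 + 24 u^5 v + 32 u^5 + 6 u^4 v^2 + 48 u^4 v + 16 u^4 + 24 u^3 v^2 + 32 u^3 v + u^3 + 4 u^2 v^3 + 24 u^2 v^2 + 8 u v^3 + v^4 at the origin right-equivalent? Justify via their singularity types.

The Hessian of f at 0 is [[0, 0], [0, 0]] with rank 0, so corank 2. A Groebner basis of the Jacobian ideal J(f) in C{u,v} is {v^4, u^3, -u^2/2 + u*v^2}; counting standard monomials gives mu = 8. Corank 2; j^3 = u^3 is a perfect cube, so E-series; the 5-jet and mu = 8 give E_8. The Hessian of g at 0 is [[0, 0], [0, 0]] with rank 0, so corank 2. A Groebner basis of the Jacobian ideal J(g) in C{u,v} is {v^4, u*v^2 + v^3/6, u^2}; counting standard monomials gives mu = 6. Corank 2; j^3 = u^3 is a perfect cube, so E-series; the 4-jet and mu = 6 give E_6. f is E_8 but g is E_6, hence not right-equivalent.

No.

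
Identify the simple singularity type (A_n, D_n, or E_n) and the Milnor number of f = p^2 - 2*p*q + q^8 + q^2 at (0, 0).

Type A_{7}, Milnor number mu = 7.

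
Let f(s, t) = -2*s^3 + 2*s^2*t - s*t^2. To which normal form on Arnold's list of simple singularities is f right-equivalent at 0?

D_{4}

The Hessian of f at 0 is [[0, 0], [0, 0]] with rank 0, so corank 2. A Groebner basis of the Jacobian ideal J(f) in C{s,t} is {t^3, s^2 + t^2/2, s*t + t^2/2}; counting standard monomials gives mu = 4. Corank 2; j^3 = -s*(2*s^2 - 2*s*t + t^2) splits into three distinct lines over C (the quadratic factor has nonzero discriminant), so D_4.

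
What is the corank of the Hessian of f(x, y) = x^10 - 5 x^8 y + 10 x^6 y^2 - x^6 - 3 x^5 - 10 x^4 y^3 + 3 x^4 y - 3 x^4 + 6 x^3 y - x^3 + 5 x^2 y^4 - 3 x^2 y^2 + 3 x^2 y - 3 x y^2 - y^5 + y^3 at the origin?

2

The Hessian at 0 is [[0, 0], [0, 0]] of rank 0; hence corank 2.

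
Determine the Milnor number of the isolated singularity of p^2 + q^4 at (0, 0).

3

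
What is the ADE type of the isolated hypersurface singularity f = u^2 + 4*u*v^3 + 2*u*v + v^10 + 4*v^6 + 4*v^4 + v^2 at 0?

A_9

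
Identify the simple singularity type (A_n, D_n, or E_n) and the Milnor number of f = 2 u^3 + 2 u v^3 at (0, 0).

Type E7, Milnor number mu = 7.

The Hessian of f at 0 has rank 0. Corank 2; j^3 = 2*u^3 is a perfect cube, so E-series; the 4-jet and mu = 7 give E_7.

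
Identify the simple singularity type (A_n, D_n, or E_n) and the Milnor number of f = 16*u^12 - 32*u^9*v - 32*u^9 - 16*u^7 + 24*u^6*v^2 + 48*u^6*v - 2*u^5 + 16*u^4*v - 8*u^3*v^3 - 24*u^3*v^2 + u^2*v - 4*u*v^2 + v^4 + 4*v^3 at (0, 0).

Type D_5, Milnor number mu = 5.

The Hessian of f at 0 has rank 0. Corank 2; j^3 = v*(u - 2*v)^2 has shape L^2 M (L != M), so D-series; mu = 5 gives D_5.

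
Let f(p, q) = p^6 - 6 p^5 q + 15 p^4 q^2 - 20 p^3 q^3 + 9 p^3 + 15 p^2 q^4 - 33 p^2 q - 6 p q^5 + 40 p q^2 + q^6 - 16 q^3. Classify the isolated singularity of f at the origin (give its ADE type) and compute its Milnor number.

The Hessian of f at 0 is [[0, 0], [0, 0]] with rank 0, so corank 2. A Groebner basis of the Jacobian ideal J(f) in C{p,q} is {-243*p*q/2 + q^5 + 162*q^2, p*q^2 - 4*q^3/3, p^2 - 7*p*q/3 + 4*q^2/3}; counting standard monomials gives mu = 7. Corank 2; j^3 = (p - q)*(3*p - 4*q)^2 has shape L^2 M (L != M), so D-series; mu = 7 gives D_7.

Type D_{7}, Milnor number mu = 7.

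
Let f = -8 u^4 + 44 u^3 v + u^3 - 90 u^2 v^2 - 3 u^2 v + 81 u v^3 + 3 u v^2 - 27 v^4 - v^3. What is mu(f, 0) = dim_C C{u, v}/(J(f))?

7

The Hessian of f at 0 has rank 0. Corank 2; j^3 = (u - v)^3 is a perfect cube, so E-series; the 4-jet and mu = 7 give E_7.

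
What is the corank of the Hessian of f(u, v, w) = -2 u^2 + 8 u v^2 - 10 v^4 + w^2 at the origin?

1

Hessian at 0 has rank 2.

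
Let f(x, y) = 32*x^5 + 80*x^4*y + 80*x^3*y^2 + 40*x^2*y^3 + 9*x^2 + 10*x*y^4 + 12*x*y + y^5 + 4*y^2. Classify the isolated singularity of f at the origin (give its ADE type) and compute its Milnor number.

Type A_4, Milnor number mu = 4.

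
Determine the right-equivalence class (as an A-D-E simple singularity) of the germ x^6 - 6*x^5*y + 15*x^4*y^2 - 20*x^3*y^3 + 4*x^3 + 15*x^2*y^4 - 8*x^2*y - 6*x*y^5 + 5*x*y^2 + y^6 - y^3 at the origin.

D7

The Hessian of f at 0 has rank 0. Corank 2; j^3 = (x - y)*(2*x - y)^2 has shape L^2 M (L != M), so D-series; mu = 7 gives D_7.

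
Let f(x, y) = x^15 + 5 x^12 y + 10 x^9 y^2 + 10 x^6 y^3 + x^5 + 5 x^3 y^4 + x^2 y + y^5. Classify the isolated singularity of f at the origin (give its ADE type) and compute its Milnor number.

The Hessian of f at 0 has rank 0. Corank 2; j^3 = x^2*y has shape L^2 M (L != M), so D-series; mu = 6 gives D_6.

Type D_6, Milnor number mu = 6.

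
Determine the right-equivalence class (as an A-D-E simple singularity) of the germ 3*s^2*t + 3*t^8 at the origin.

The Hessian of f at 0 has rank 0. Corank 2; j^3 = 3*s^2*t has shape L^2 M (L != M), so D-series; mu = 9 gives D_9.

D_{9}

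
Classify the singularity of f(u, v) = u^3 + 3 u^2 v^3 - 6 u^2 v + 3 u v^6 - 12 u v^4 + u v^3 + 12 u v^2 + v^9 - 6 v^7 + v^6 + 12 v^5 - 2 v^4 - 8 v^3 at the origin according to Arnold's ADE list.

E7

The Hessian of f at 0 has rank 0. Corank 2; j^3 = (u - 2*v)^3 is a perfect cube, so E-series; the 4-jet and mu = 7 give E_7.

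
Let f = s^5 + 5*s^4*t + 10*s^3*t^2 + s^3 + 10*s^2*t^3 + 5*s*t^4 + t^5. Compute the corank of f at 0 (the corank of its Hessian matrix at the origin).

2

Hessian at 0 has rank 0.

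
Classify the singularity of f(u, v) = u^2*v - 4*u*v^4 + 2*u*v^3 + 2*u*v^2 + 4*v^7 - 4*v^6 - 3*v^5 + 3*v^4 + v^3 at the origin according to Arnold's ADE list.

D_{5}

The Hessian of f at 0 has rank 0. Corank 2; j^3 = v*(u + v)^2 has shape L^2 M (L != M), so D-series; mu = 5 gives D_5.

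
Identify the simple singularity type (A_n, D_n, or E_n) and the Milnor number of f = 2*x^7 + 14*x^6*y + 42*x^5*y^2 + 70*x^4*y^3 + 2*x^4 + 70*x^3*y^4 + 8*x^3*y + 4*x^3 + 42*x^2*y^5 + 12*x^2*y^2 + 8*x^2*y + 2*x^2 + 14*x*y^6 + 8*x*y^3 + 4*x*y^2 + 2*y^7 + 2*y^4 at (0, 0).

Type A_{6}, Milnor number mu = 6.

The Hessian of f at 0 has rank 1. Corank 1: A-series; mu = 6 gives A_6.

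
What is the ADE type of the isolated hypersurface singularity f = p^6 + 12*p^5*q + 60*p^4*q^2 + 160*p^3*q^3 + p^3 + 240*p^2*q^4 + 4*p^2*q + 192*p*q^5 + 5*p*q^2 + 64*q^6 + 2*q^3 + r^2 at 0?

D_7

The Hessian of f at 0 has rank 1. Corank 2; j^3 = (p + q)^2*(p + 2*q) has shape L^2 M (L != M), so D-series; mu = 7 gives D_7.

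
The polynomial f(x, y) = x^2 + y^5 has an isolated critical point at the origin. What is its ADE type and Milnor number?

Type A_4, Milnor number mu = 4.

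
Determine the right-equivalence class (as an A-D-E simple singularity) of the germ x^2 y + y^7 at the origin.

D_8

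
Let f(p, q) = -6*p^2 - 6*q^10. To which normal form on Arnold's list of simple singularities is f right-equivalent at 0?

A9

The Hessian of f at 0 is [[-12, 0], [0, 0]] with rank 1, so corank 1. A Groebner basis of the Jacobian ideal J(f) in C{p,q} is {q^9, p}; counting standard monomials gives mu = 9. Corank 1: A-series; mu = 9 gives A_9.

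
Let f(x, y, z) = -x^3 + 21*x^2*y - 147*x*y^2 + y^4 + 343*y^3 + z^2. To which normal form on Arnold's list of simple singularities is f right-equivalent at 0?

E_6

The Hessian of f at 0 is [[0, 0, 0], [0, 0, 0], [0, 0, 2]] with rank 1, so corank 2. A Groebner basis of the Jacobian ideal J(f) in C{x,y,z} is {y^3, x^2 - 14*x*y + 49*y^2, z}; counting standard monomials gives mu = 6. Corank 2; j^3 = -(x - 7*y)^3 is a perfect cube, so E-series; the 4-jet and mu = 6 give E_6.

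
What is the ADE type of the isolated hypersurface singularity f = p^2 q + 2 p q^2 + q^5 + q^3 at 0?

D_{6}

The Hessian of f at 0 has rank 0. Corank 2; j^3 = q*(p + q)^2 has shape L^2 M (L != M), so D-series; mu = 6 gives D_6.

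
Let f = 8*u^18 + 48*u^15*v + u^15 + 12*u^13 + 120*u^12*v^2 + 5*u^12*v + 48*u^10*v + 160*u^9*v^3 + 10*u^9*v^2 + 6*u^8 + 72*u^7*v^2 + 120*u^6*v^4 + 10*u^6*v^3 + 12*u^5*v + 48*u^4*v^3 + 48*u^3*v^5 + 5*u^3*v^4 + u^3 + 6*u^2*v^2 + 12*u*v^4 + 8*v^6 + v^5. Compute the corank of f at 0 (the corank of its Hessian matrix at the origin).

2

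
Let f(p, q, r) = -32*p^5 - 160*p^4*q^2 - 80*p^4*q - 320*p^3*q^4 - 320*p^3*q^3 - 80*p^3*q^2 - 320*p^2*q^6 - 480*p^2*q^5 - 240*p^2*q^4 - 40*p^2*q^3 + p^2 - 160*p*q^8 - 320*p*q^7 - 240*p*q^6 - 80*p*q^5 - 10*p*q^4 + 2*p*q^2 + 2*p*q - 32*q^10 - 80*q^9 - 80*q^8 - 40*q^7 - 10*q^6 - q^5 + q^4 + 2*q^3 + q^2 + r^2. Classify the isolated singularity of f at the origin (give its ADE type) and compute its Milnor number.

Type A_4, Milnor number mu = 4.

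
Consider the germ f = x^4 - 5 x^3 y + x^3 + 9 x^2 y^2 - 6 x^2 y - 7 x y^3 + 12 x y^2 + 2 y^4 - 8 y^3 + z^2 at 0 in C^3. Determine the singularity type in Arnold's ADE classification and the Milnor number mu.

Type E7, Milnor number mu = 7.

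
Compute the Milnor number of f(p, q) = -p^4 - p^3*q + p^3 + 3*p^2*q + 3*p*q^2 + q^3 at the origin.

7

The Hessian of f at 0 is [[0, 0], [0, 0]] with rank 0, so corank 2. A Groebner basis of the Jacobian ideal J(f) in C{p,q} is {3*p^2 + 6*p*q + q^4 + q^3 + 3*q^2, p^3 - 3*p^2 - 6*p*q - 3*q^2, p^2*q + 3*p^2 + 6*p*q + 3*q^2, -2*p^2 + p*q^2 - 4*p*q + q^3/3 - 2*q^2}; counting standard monomials gives mu = 7. Corank 2; j^3 = (p + q)^3 is a perfect cube, so E-series; the 4-jet and mu = 7 give E_7.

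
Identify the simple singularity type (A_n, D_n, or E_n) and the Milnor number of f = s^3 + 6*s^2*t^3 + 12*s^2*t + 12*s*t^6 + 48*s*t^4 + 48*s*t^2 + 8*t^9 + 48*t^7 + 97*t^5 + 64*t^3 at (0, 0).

Type E_{8}, Milnor number mu = 8.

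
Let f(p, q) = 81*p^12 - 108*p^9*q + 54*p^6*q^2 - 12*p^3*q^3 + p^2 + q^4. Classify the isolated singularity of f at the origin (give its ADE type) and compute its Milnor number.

Type A_3, Milnor number mu = 3.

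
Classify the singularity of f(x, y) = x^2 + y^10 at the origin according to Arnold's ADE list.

The Hessian of f at 0 has rank 1. Corank 1: A-series; mu = 9 gives A_9.

A_9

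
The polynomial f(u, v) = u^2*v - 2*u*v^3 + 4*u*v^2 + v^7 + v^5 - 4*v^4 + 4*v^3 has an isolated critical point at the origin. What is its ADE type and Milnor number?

The Hessian of f at 0 has rank 0. Corank 2; j^3 = v*(u + 2*v)^2 has shape L^2 M (L != M), so D-series; mu = 8 gives D_8.

Type D_{8}, Milnor number mu = 8.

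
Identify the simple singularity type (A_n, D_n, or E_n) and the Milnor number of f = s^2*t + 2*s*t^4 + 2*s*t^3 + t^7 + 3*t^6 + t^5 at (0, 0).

Type D_7, Milnor number mu = 7.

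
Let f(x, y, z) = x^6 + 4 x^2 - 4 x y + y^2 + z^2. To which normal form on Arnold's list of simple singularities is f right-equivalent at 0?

A_{5}

The Hessian of f at 0 has rank 2. Corank 1: A-series; mu = 5 gives A_5.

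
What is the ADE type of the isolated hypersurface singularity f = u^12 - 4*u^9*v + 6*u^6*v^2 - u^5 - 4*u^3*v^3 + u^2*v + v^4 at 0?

The Hessian of f at 0 has rank 0. Corank 2; j^3 = u^2*v has shape L^2 M (L != M), so D-series; mu = 5 gives D_5.

D_5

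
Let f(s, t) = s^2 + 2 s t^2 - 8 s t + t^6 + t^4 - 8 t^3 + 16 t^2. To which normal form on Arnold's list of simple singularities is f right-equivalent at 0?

A_{5}

The Hessian of f at 0 is [[2, -8], [-8, 32]] with rank 1, so corank 1. A Groebner basis of the Jacobian ideal J(f) in C{s,t} is {s^3 + 48*s^2 - 320*s*t - 512*s + 2048*t, s^2*t + 8*s^2 - 48*s*t - 64*s + 256*t, s + t^2 - 4*t}; counting standard monomials gives mu = 5. Corank 1: A-series; mu = 5 gives A_5.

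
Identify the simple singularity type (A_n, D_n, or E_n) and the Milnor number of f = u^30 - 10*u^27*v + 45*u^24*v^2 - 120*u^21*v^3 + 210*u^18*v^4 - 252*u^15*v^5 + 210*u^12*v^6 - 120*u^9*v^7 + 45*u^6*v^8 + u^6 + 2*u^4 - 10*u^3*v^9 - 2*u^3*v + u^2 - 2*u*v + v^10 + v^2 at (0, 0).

The Hessian of f at 0 has rank 1. Corank 1: A-series; mu = 9 gives A_9.

Type A9, Milnor number mu = 9.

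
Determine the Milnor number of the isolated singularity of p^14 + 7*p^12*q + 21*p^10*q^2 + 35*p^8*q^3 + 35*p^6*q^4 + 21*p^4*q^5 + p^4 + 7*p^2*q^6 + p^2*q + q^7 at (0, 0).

8

The Hessian of f at 0 is [[0, 0], [0, 0]] with rank 0, so corank 2. A Groebner basis of the Jacobian ideal J(f) in C{p,q} is {p^2/7 + q^6, p^3, p*q}; counting standard monomials gives mu = 8. Corank 2; j^3 = p^2*q has shape L^2 M (L != M), so D-series; mu = 8 gives D_8.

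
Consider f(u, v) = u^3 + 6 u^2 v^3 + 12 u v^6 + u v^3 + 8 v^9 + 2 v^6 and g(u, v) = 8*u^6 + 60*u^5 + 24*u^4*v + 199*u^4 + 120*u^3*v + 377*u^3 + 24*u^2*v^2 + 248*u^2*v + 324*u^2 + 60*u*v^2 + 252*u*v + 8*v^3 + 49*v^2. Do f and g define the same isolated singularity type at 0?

No.

The Hessian of f at 0 has rank 0. Corank 2; j^3 = u^3 is a perfect cube, so E-series; the 4-jet and mu = 7 give E_7. The Hessian of g at 0 has rank 1. Corank 1: A-series; mu = 2 gives A_2. f is E_7 but g is A_2, hence not right-equivalent.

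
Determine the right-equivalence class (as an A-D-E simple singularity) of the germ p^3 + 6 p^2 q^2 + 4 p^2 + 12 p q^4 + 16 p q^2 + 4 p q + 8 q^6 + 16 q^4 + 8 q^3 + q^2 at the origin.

A_2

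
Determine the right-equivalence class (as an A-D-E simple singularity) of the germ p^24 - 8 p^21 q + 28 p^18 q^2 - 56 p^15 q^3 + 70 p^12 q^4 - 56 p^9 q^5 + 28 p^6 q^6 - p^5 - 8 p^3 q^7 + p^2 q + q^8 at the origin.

D9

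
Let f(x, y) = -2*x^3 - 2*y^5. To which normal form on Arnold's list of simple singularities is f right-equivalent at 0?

The Hessian of f at 0 has rank 0. Corank 2; j^3 = -2*x^3 is a perfect cube, so E-series; the 5-jet and mu = 8 give E_8.

E_8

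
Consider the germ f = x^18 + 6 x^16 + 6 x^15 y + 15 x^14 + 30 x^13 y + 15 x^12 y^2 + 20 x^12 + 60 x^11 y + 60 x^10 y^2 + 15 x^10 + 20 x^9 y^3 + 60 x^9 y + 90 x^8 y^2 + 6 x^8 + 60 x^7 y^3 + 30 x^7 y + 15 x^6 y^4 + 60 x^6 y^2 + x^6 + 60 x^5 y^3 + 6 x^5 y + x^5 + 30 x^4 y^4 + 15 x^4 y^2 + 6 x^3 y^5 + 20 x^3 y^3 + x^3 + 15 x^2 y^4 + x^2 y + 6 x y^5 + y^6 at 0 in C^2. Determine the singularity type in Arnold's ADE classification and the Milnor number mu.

Type D_{7}, Milnor number mu = 7.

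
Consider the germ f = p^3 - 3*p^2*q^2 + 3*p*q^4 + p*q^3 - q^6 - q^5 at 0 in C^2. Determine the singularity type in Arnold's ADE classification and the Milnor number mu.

Type E_{7}, Milnor number mu = 7.

The Hessian of f at 0 has rank 0. Corank 2; j^3 = p^3 is a perfect cube, so E-series; the 4-jet and mu = 7 give E_7.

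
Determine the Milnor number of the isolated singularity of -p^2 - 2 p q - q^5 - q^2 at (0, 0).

The Hessian of f at 0 has rank 1. Corank 1: A-series; mu = 4 gives A_4.

4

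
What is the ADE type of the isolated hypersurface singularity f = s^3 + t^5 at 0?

E_8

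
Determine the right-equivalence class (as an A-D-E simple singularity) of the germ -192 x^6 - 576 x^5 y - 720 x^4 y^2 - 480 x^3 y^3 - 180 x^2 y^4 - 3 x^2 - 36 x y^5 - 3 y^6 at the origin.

A5

The Hessian of f at 0 is [[-6, 0], [0, 0]] with rank 1, so corank 1. A Groebner basis of the Jacobian ideal J(f) in C{x,y} is {y^5, x}; counting standard monomials gives mu = 5. Corank 1: A-series; mu = 5 gives A_5.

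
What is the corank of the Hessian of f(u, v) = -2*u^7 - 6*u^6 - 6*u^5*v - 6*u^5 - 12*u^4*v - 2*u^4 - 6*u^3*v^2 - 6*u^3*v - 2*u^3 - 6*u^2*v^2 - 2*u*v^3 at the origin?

The Hessian at 0 is [[0, 0], [0, 0]] of rank 0; hence corank 2.

2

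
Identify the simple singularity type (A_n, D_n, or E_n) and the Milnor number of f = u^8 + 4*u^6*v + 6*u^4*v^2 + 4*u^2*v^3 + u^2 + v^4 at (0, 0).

The Hessian of f at 0 has rank 1. Corank 1: A-series; mu = 3 gives A_3.

Type A3, Milnor number mu = 3.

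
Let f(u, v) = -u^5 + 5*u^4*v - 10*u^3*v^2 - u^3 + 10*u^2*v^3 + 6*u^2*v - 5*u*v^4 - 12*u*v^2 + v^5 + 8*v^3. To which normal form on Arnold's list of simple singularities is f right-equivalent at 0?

E8

The Hessian of f at 0 has rank 0. Corank 2; j^3 = -(u - 2*v)^3 is a perfect cube, so E-series; the 5-jet and mu = 8 give E_8.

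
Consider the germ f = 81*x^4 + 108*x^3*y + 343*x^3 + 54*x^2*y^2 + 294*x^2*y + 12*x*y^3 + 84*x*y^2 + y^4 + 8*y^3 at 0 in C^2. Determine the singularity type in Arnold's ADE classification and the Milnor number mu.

The Hessian of f at 0 is [[0, 0], [0, 0]] with rank 0, so corank 2. A Groebner basis of the Jacobian ideal J(f) in C{x,y} is {y^4, x*y^2 + 19*y^3/63, x^2 + 4*x*y/7 + 4*y^2/49}; counting standard monomials gives mu = 6. Corank 2; j^3 = (7*x + 2*y)^3 is a perfect cube, so E-series; the 4-jet and mu = 6 give E_6.

Type E_{6}, Milnor number mu = 6.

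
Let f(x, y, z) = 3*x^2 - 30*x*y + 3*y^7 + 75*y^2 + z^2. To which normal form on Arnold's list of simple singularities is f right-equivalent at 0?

A_{6}

The Hessian of f at 0 has rank 2. Corank 1: A-series; mu = 6 gives A_6.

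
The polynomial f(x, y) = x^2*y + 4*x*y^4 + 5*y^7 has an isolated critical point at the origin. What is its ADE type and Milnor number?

The Hessian of f at 0 is [[0, 0], [0, 0]] with rank 0, so corank 2. A Groebner basis of the Jacobian ideal J(f) in C{x,y} is {-2*x^2/3 + x*y^3, x*y/2 + y^4, x^3, x^2*y}; counting standard monomials gives mu = 8. Corank 2; j^3 = x^2*y has shape L^2 M (L != M), so D-series; mu = 8 gives D_8.

Type D8, Milnor number mu = 8.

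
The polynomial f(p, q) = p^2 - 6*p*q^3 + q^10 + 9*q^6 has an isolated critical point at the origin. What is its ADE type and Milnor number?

Type A9, Milnor number mu = 9.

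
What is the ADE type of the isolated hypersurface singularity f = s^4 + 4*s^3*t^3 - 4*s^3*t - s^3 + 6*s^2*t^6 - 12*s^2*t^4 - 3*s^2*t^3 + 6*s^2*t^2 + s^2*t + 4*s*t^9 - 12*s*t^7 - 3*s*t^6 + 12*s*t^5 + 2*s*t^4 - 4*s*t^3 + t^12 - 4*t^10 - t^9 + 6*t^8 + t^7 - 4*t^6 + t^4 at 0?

The Hessian of f at 0 is [[0, 0], [0, 0]] with rank 0, so corank 2. A Groebner basis of the Jacobian ideal J(f) in C{s,t} is {s*t^2, s*t/4 + t^3, s^2 - s*t}; counting standard monomials gives mu = 5. Corank 2; j^3 = -s^2*(s - t) has shape L^2 M (L != M), so D-series; mu = 5 gives D_5.

D_{5}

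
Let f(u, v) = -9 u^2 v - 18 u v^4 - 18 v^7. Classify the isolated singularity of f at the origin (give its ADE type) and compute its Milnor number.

Type D_8, Milnor number mu = 8.

The Hessian of f at 0 has rank 0. Corank 2; j^3 = -9*u^2*v has shape L^2 M (L != M), so D-series; mu = 8 gives D_8.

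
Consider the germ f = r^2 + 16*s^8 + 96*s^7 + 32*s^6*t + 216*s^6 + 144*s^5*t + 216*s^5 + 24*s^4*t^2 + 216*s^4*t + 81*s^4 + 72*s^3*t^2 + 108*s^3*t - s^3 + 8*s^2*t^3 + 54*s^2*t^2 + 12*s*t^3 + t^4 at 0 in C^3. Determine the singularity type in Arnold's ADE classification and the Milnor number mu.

Type E_{6}, Milnor number mu = 6.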